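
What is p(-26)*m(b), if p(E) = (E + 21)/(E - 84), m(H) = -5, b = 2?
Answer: -5/22 ≈ -0.22727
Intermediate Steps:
p(E) = (21 + E)/(-84 + E)
p(-26)*m(b) = ((21 - 26)/(-84 - 26))*(-5) = (-5/(-110))*(-5) = -1/110*(-5)*(-5) = (1/22)*(-5) = -5/22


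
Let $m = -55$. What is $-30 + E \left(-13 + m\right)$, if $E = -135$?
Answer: $9150$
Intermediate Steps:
$-30 + E \left(-13 + m\right) = -30 - 135 \left(-13 - 55\right) = -30 - -9180 = -30 + 9180 = 9150$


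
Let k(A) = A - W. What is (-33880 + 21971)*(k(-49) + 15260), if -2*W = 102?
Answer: -181755158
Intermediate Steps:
W = -51 (W = -½*102 = -51)
k(A) = 51 + A (k(A) = A - 1*(-51) = A + 51 = 51 + A)
(-33880 + 21971)*(k(-49) + 15260) = (-33880 + 21971)*((51 - 49) + 15260) = -11909*(2 + 15260) = -11909*15262 = -181755158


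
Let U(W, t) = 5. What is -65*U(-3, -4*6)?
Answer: -325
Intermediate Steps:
-65*U(-3, -4*6) = -65*5 = -325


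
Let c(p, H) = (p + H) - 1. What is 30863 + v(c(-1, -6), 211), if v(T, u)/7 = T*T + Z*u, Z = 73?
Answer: 139132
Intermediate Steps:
c(p, H) = -1 + H + p (c(p, H) = (H + p) - 1 = -1 + H + p)
v(T, u) = 7*T² + 511*u (v(T, u) = 7*(T*T + 73*u) = 7*(T² + 73*u) = 7*T² + 511*u)
30863 + v(c(-1, -6), 211) = 30863 + (7*(-1 - 6 - 1)² + 511*211) = 30863 + (7*(-8)² + 107821) = 30863 + (7*64 + 107821) = 30863 + (448 + 107821) = 30863 + 108269 = 139132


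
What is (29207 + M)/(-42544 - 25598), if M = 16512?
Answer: -45719/68142 ≈ -0.67094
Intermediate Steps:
(29207 + M)/(-42544 - 25598) = (29207 + 16512)/(-42544 - 25598) = 45719/(-68142) = 45719*(-1/68142) = -45719/68142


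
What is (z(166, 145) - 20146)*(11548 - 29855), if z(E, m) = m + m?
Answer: 363503792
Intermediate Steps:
z(E, m) = 2*m
(z(166, 145) - 20146)*(11548 - 29855) = (2*145 - 20146)*(11548 - 29855) = (290 - 20146)*(-18307) = -19856*(-18307) = 363503792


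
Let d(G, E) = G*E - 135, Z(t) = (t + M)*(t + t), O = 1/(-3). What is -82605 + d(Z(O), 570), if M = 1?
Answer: -248980/3 ≈ -82993.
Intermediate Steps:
O = -1/3 ≈ -0.33333
Z(t) = 2*t*(1 + t) (Z(t) = (t + 1)*(t + t) = (1 + t)*(2*t) = 2*t*(1 + t))
d(G, E) = -135 + E*G (d(G, E) = E*G - 135 = -135 + E*G)
-82605 + d(Z(O), 570) = -82605 + (-135 + 570*(2*(-1/3)*(1 - 1/3))) = -82605 + (-135 + 570*(2*(-1/3)*(2/3))) = -82605 + (-135 + 570*(-4/9)) = -82605 + (-135 - 760/3) = -82605 - 1165/3 = -248980/3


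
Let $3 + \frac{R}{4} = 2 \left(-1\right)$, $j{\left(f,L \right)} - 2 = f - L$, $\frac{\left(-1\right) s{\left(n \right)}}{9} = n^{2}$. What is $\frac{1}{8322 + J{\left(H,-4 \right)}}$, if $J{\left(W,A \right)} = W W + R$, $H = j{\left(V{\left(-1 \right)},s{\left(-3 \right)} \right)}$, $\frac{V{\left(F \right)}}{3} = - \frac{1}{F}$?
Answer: $\frac{1}{15698} \approx 6.3702 \cdot 10^{-5}$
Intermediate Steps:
$s{\left(n \right)} = - 9 n^{2}$
$V{\left(F \right)} = - \frac{3}{F}$ ($V{\left(F \right)} = 3 \left(- \frac{1}{F}\right) = - \frac{3}{F}$)
$j{\left(f,L \right)} = 2 + f - L$ ($j{\left(f,L \right)} = 2 - \left(L - f\right) = 2 + f - L$)
$H = 86$ ($H = 2 - \frac{3}{-1} - - 9 \left(-3\right)^{2} = 2 - -3 - \left(-9\right) 9 = 2 + 3 - -81 = 2 + 3 + 81 = 86$)
$R = -20$ ($R = -12 + 4 \cdot 2 \left(-1\right) = -12 + 4 \left(-2\right) = -12 - 8 = -20$)
$J{\left(W,A \right)} = -20 + W^{2}$ ($J{\left(W,A \right)} = W W - 20 = W^{2} - 20 = -20 + W^{2}$)
$\frac{1}{8322 + J{\left(H,-4 \right)}} = \frac{1}{8322 - \left(20 - 86^{2}\right)} = \frac{1}{8322 + \left(-20 + 7396\right)} = \frac{1}{8322 + 7376} = \frac{1}{15698}$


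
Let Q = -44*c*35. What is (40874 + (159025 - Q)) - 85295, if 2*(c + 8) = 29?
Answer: 124614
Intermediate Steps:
c = 13/2 (c = -8 + (½)*29 = -8 + 29/2 = 13/2 ≈ 6.5000)
Q = -10010 (Q = -44*13/2*35 = -286*35 = -10010)
(40874 + (159025 - Q)) - 85295 = (40874 + (159025 - 1*(-10010))) - 85295 = (40874 + (159025 + 10010)) - 85295 = (40874 + 169035) - 85295 = 209909 - 85295 = 124614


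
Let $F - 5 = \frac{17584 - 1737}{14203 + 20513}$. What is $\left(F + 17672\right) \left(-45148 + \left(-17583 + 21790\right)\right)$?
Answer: $- \frac{8375035331613}{11572} \approx -7.2373 \cdot 10^{8}$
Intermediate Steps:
$F = \frac{189427}{34716}$ ($F = 5 + \frac{17584 - 1737}{14203 + 20513} = 5 + \frac{15847}{34716} = \frac{189427}{34716} \approx 5.4565$)
$\left(F + 17672\right) \left(-45148 + \left(-17583 + 21790\right)\right) = \left(\frac{189427}{34716} + 17672\right) \left(-45148 + \left(-17583 + 21790\right)\right) = \frac{613690579 \left(-45148 + 4207\right)}{34716} = \frac{613690579}{34716} \left(-40941\right) = - \frac{8375035331613}{11572}$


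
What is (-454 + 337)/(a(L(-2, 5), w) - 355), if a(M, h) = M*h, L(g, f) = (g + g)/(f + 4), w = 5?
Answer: 1053/3215 ≈ 0.32753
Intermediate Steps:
L(g, f) = 2*g/(4 + f) (L(g, f) = (2*g)/(4 + f) = 2*g/(4 + f))
(-454 + 337)/(a(L(-2, 5), w) - 355) = (-454 + 337)/((2*(-2)/(4 + 5))*5 - 355) = -117/((2*(-2)/9)*5 - 355) = -117/((2*(-2)*(⅑))*5 - 355) = -117/(-4/9*5 - 355) = -117/(-20/9 - 355) = -117/(-3215/9) = -117*(-9/3215) = 1053/3215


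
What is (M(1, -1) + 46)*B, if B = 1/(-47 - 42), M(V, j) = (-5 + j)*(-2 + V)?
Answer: -52/89 ≈ -0.58427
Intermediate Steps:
B = -1/89 (B = 1/(-89) = -1/89 ≈ -0.011236)
(M(1, -1) + 46)*B = ((10 - 5*1 - 2*(-1) + 1*(-1)) + 46)*(-1/89) = ((10 - 5 + 2 - 1) + 46)*(-1/89) = (6 + 46)*(-1/89) = 52*(-1/89) = -52/89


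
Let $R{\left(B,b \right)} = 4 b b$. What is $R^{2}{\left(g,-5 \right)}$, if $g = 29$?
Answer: $10000$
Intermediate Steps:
$R{\left(B,b \right)} = 4 b^{2}$
$R^{2}{\left(g,-5 \right)} = \left(4 \left(-5\right)^{2}\right)^{2} = \left(4 \cdot 25\right)^{2} = 100^{2} = 10000$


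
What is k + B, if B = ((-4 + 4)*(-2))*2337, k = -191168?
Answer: -191168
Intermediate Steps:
B = 0 (B = (0*(-2))*2337 = 0*2337 = 0)
k + B = -191168 + 0 = -191168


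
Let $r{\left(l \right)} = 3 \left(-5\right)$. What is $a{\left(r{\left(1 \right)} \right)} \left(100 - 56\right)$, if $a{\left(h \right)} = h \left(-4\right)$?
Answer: $2640$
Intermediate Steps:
$r{\left(l \right)} = -15$
$a{\left(h \right)} = - 4 h$
$a{\left(r{\left(1 \right)} \right)} \left(100 - 56\right) = \left(-4\right) \left(-15\right) \left(100 - 56\right) = 60 \cdot 44 = 2640$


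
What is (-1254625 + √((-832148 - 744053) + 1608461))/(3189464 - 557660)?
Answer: -1254625/2631804 + √8065/1315902 ≈ -0.47665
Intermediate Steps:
(-1254625 + √((-832148 - 744053) + 1608461))/(3189464 - 557660) = (-1254625 + √(-1576201 + 1608461))/2631804 = (-1254625 + √32260)*(1/2631804) = (-1254625 + 2*√8065)*(1/2631804) = -1254625/2631804 + √8065/1315902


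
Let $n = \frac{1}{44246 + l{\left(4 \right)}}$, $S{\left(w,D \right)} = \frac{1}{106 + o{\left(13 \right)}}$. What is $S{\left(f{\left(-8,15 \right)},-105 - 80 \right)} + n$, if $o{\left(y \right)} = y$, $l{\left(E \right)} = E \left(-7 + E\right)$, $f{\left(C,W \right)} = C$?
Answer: $\frac{2609}{309638} \approx 0.008426$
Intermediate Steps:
$S{\left(w,D \right)} = \frac{1}{119}$ ($S{\left(w,D \right)} = \frac{1}{106 + 13} = \frac{1}{119}$)
$n = \frac{1}{44234}$ ($n = \frac{1}{44246 + 4 \left(-7 + 4\right)} = \frac{1}{44246 + 4 \left(-3\right)} = \frac{1}{44246 - 12} = \frac{1}{44234} \approx 2.2607 \cdot 10^{-5}$)
$S{\left(f{\left(-8,15 \right)},-105 - 80 \right)} + n = \frac{1}{119} + \frac{1}{44234} = \frac{2609}{309638}$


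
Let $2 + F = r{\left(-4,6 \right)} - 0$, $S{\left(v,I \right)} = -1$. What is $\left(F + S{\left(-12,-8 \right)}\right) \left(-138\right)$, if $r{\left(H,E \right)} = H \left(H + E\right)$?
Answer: $1518$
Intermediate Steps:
$r{\left(H,E \right)} = H \left(E + H\right)$
$F = -10$ ($F = -2 - 4 \left(6 - 4\right) = -2 + \left(\left(-4\right) 2 + 0\right) = -2 + \left(-8 + 0\right) = -2 - 8 = -10$)
$\left(F + S{\left(-12,-8 \right)}\right) \left(-138\right) = \left(-10 - 1\right) \left(-138\right) = \left(-11\right) \left(-138\right) = 1518$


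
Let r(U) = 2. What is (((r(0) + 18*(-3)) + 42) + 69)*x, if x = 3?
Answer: 177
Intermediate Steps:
(((r(0) + 18*(-3)) + 42) + 69)*x = (((2 + 18*(-3)) + 42) + 69)*3 = (((2 - 54) + 42) + 69)*3 = ((-52 + 42) + 69)*3 = (-10 + 69)*3 = 59*3 = 177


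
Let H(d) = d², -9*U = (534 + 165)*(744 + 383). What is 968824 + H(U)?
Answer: 68962752697/9 ≈ 7.6625e+9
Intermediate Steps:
U = -262591/3 (U = -(534 + 165)*(744 + 383)/9 = -233*1127/3 = -⅑*787773 = -262591/3 ≈ -87530.)
968824 + H(U) = 968824 + (-262591/3)² = 968824 + 68954033281/9 = 68962752697/9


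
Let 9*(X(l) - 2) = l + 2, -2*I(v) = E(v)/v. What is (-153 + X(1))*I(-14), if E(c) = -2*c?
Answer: -452/3 ≈ -150.67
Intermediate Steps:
I(v) = 1 (I(v) = -(-2*v)/(2*v) = -1/2*(-2) = 1)
X(l) = 20/9 + l/9 (X(l) = 2 + (l + 2)/9 = 2 + (2 + l)/9 = 2 + (2/9 + l/9) = 20/9 + l/9)
(-153 + X(1))*I(-14) = (-153 + (20/9 + (1/9)*1))*1 = (-153 + (20/9 + 1/9))*1 = (-153 + 7/3)*1 = -452/3*1 = -452/3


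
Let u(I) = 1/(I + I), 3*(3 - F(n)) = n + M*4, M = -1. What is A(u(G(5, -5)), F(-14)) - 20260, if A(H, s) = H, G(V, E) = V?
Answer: -202599/10 ≈ -20260.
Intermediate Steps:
F(n) = 13/3 - n/3 (F(n) = 3 - (n - 1*4)/3 = 3 - (n - 4)/3 = 3 - (-4 + n)/3 = 3 + (4/3 - n/3) = 13/3 - n/3)
u(I) = 1/(2*I)
A(u(G(5, -5)), F(-14)) - 20260 = (1/2)/5 - 20260 = (1/2)*(1/5) - 20260 = 1/10 - 20260 = -202599/10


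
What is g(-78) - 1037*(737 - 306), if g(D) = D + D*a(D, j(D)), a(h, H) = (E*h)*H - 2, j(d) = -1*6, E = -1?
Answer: -410365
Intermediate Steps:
j(d) = -6
a(h, H) = -2 - H*h (a(h, H) = (-h)*H - 2 = -H*h - 2 = -2 - H*h)
g(D) = D + D*(-2 + 6*D) (g(D) = D + D*(-2 - 1*(-6)*D) = D + D*(-2 + 6*D))
g(-78) - 1037*(737 - 306) = -78*(-1 + 6*(-78)) - 1037*(737 - 306) = -78*(-1 - 468) - 1037*431 = -78*(-469) - 446947 = 36582 - 446947 = -410365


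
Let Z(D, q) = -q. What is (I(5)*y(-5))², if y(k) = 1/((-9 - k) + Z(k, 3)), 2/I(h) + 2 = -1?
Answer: 4/441 ≈ 0.0090703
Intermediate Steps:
I(h) = -⅔ (I(h) = 2/(-2 - 1) = 2/(-3) = 2*(-⅓) = -⅔)
y(k) = 1/(-12 - k) (y(k) = 1/((-9 - k) - 1*3) = 1/((-9 - k) - 3) = 1/(-12 - k))
(I(5)*y(-5))² = (-(-2)/(3*(12 - 5)))² = (-(-2)/(3*7))² = (-⅔*(-⅐))² = (2/21)² = 4/441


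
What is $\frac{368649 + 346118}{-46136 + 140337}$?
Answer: $\frac{714767}{94201} \approx 7.5877$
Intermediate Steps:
$\frac{368649 + 346118}{-46136 + 140337} = \frac{714767}{94201}$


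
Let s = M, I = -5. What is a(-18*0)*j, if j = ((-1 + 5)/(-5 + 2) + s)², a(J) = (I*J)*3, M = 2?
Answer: 0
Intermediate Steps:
s = 2
a(J) = -15*J (a(J) = -5*J*3 = -15*J)
j = 4/9 (j = ((-1 + 5)/(-5 + 2) + 2)² = (4/(-3) + 2)² = (4*(-⅓) + 2)² = (-4/3 + 2)² = (⅔)² = 4/9 ≈ 0.44444)
a(-18*0)*j = -(-270)*0*(4/9) = -15*0*(4/9) = 0*(4/9) = 0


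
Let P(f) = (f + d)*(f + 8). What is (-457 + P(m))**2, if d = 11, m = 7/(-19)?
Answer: 18410961969/130321 ≈ 1.4127e+5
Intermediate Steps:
m = -7/19 (m = 7*(-1/19) = -7/19 ≈ -0.36842)
P(f) = (8 + f)*(11 + f) (P(f) = (f + 11)*(f + 8) = (11 + f)*(8 + f) = (8 + f)*(11 + f))
(-457 + P(m))**2 = (-457 + (88 + (-7/19)**2 + 19*(-7/19)))**2 = (-457 + (88 + 49/361 - 7))**2 = (-457 + 29290/361)**2 = (-135687/361)**2 = 18410961969/130321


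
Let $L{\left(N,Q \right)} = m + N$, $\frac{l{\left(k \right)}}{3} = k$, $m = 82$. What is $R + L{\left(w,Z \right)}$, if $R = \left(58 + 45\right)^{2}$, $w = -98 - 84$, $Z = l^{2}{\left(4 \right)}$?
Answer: $10509$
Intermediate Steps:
$l{\left(k \right)} = 3 k$
$Z = 144$ ($Z = \left(3 \cdot 4\right)^{2} = 12^{2} = 144$)
$w = -182$
$R = 10609$ ($R = 103^{2} = 10609$)
$L{\left(N,Q \right)} = 82 + N$
$R + L{\left(w,Z \right)} = 10609 + \left(82 - 182\right) = 10609 - 100 = 10509$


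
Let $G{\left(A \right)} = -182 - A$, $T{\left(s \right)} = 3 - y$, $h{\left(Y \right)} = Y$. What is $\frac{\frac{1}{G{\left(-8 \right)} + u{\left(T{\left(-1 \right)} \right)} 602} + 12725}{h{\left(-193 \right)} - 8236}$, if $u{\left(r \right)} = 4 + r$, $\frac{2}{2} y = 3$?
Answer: $- \frac{28427651}{18830386} \approx -1.5097$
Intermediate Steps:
$y = 3$
$T{\left(s \right)} = 0$ ($T{\left(s \right)} = 3 - 3 = 0$)
$\frac{\frac{1}{G{\left(-8 \right)} + u{\left(T{\left(-1 \right)} \right)} 602} + 12725}{h{\left(-193 \right)} - 8236} = \frac{\frac{1}{\left(-182 - -8\right) + \left(4 + 0\right) 602} + 12725}{-193 - 8236} = \frac{\frac{1}{\left(-182 + 8\right) + 4 \cdot 602} + 12725}{-8429} = \left(\frac{1}{-174 + 2408} + 12725\right) \left(- \frac{1}{8429}\right) = \left(\frac{1}{2234} + 12725\right) \left(- \frac{1}{8429}\right) = \frac{28427651}{2234} \left(- \frac{1}{8429}\right) = - \frac{28427651}{18830386}$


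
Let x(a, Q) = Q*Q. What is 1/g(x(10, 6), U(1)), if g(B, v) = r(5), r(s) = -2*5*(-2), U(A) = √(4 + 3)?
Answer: 1/20 ≈ 0.050000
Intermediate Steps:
U(A) = √7
x(a, Q) = Q²
r(s) = 20 (r(s) = -10*(-2) = 20)
g(B, v) = 20
1/g(x(10, 6), U(1)) = 1/20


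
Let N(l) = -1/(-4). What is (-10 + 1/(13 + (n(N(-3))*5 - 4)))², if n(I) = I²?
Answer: 2172676/22201 ≈ 97.864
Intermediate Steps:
N(l) = ¼ (N(l) = -1*(-¼) = ¼)
(-10 + 1/(13 + (n(N(-3))*5 - 4)))² = (-10 + 1/(13 + ((¼)²*5 - 4)))² = (-10 + 1/(13 + ((1/16)*5 - 4)))² = (-10 + 1/(13 + (5/16 - 4)))² = (-10 + 1/(13 - 59/16))² = (-10 + 1/(149/16))² = (-10 + 16/149)² = (-1474/149)² = 2172676/22201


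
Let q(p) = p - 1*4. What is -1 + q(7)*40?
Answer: 119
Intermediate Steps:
q(p) = -4 + p (q(p) = p - 4 = -4 + p)
-1 + q(7)*40 = -1 + (-4 + 7)*40 = -1 + 3*40 = -1 + 120 = 119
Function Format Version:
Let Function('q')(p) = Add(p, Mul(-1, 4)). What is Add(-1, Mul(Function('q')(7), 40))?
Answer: 119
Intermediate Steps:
Function('q')(p) = Add(-4, p) (Function('q')(p) = Add(p, -4) = Add(-4, p))
Add(-1, Mul(Function('q')(7), 40)) = Add(-1, Mul(Add(-4, 7), 40)) = Add(-1, Mul(3, 40)) = Add(-1, 120) = 119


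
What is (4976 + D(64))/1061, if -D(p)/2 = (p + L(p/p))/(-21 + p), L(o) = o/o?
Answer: 213838/45623 ≈ 4.6871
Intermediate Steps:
L(o) = 1
D(p) = -2*(1 + p)/(-21 + p) (D(p) = -2*(p + 1)/(-21 + p) = -2*(1 + p)/(-21 + p))
(4976 + D(64))/1061 = (4976 + 2*(-1 - 1*64)/(-21 + 64))/1061 = (4976 + 2*(-1 - 64)/43)*(1/1061) = (4976 + 2*(1/43)*(-65))*(1/1061) = (4976 - 130/43)*(1/1061) = (213838/43)*(1/1061) = 213838/45623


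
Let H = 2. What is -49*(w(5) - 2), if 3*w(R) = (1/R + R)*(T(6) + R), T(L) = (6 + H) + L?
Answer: -22736/15 ≈ -1515.7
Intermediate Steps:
T(L) = 8 + L (T(L) = (6 + 2) + L = 8 + L)
w(R) = (14 + R)*(R + 1/R)/3 (w(R) = ((1/R + R)*((8 + 6) + R))/3 = ((1/R + R)*(14 + R))/3 = ((R + 1/R)*(14 + R))/3 = ((14 + R)*(R + 1/R))/3 = (14 + R)*(R + 1/R)/3)
-49*(w(5) - 2) = -49*((⅓)*(14 + 5*(1 + 5² + 14*5))/5 - 2) = -49*((⅓)*(⅕)*(14 + 5*(1 + 25 + 70)) - 2) = -49*((⅓)*(⅕)*(14 + 5*96) - 2) = -49*((⅓)*(⅕)*(14 + 480) - 2) = -49*((⅓)*(⅕)*494 - 2) = -49*(494/15 - 2) = -49*464/15 = -22736/15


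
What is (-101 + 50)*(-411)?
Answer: 20961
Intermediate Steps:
(-101 + 50)*(-411) = -51*(-411) = 20961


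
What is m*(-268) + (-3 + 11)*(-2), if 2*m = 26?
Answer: -3500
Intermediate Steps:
m = 13 (m = (½)*26 = 13)
m*(-268) + (-3 + 11)*(-2) = 13*(-268) + (-3 + 11)*(-2) = -3484 + 8*(-2) = -3484 - 16 = -3500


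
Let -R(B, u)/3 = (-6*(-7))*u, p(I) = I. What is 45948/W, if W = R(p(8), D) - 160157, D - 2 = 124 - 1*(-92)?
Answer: -45948/187625 ≈ -0.24489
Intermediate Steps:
D = 218 (D = 2 + (124 - 1*(-92)) = 2 + (124 + 92) = 2 + 216 = 218)
R(B, u) = -126*u (R(B, u) = -3*(-6*(-7))*u = -126*u)
W = -187625 (W = -126*218 - 160157 = -27468 - 160157 = -187625)
45948/W = 45948/(-187625) = 45948*(-1/187625) = -45948/187625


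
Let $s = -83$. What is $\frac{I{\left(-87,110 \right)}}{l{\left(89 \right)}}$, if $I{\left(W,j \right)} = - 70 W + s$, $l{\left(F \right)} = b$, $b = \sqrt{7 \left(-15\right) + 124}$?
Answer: $\frac{6007 \sqrt{19}}{19} \approx 1378.1$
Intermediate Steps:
$b = \sqrt{19}$ ($b = \sqrt{-105 + 124} = \sqrt{19} \approx 4.3589$)
$l{\left(F \right)} = \sqrt{19}$
$I{\left(W,j \right)} = -83 - 70 W$ ($I{\left(W,j \right)} = - 70 W - 83 = -83 - 70 W$)
$\frac{I{\left(-87,110 \right)}}{l{\left(89 \right)}} = \frac{-83 - -6090}{\sqrt{19}} = \left(-83 + 6090\right) \frac{\sqrt{19}}{19} = 6007 \frac{\sqrt{19}}{19} = \frac{6007 \sqrt{19}}{19}$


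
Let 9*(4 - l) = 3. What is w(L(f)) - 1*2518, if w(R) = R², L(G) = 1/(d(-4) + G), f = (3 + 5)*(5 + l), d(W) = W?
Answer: -96731479/38416 ≈ -2518.0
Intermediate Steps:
l = 11/3 (l = 4 - ⅑*3 = 4 - ⅓ = 11/3 ≈ 3.6667)
f = 208/3 (f = (3 + 5)*(5 + 11/3) = 8*(26/3) = 208/3 ≈ 69.333)
L(G) = 1/(-4 + G)
w(L(f)) - 1*2518 = (1/(-4 + 208/3))² - 1*2518 = (1/(196/3))² - 2518 = (3/196)² - 2518 = 9/38416 - 2518 = -96731479/38416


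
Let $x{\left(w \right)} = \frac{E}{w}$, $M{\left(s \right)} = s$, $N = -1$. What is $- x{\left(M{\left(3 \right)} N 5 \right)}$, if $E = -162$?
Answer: $- \frac{54}{5} \approx -10.8$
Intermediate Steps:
$x{\left(w \right)} = - \frac{162}{w}$
$- x{\left(M{\left(3 \right)} N 5 \right)} = - \frac{-162}{3 \left(-1\right) 5} = - \frac{-162}{\left(-3\right) 5} = - \frac{-162}{-15} = - \frac{\left(-162\right) \left(-1\right)}{15} = \left(-1\right) \frac{54}{5} = - \frac{54}{5}$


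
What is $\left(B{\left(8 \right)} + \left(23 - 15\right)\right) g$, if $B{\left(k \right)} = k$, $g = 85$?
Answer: $1360$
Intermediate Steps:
$\left(B{\left(8 \right)} + \left(23 - 15\right)\right) g = \left(8 + \left(23 - 15\right)\right) 85 = \left(8 + 8\right) 85 = 16 \cdot 85 = 1360$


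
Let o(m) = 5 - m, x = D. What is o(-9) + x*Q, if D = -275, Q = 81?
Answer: -22261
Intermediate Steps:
x = -275
o(-9) + x*Q = (5 - 1*(-9)) - 275*81 = (5 + 9) - 22275 = 14 - 22275 = -22261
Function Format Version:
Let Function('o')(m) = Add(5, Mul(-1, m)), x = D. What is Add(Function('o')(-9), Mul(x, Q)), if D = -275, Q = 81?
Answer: -22261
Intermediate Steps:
x = -275
Add(Function('o')(-9), Mul(x, Q)) = Add(Add(5, Mul(-1, -9)), Mul(-275, 81)) = Add(Add(5, 9), -22275) = Add(14, -22275) = -22261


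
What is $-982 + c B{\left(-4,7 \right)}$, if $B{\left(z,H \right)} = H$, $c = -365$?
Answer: $-3537$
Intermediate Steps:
$-982 + c B{\left(-4,7 \right)} = -982 - 2555 = -3537$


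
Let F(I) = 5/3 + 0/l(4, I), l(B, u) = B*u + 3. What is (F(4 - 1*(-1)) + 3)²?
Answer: 196/9 ≈ 21.778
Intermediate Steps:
l(B, u) = 3 + B*u
F(I) = 5/3 (F(I) = 5/3 + 0/(3 + 4*I) = 5*(⅓) + 0 = 5/3 + 0 = 5/3)
(F(4 - 1*(-1)) + 3)² = (5/3 + 3)² = (14/3)² = 196/9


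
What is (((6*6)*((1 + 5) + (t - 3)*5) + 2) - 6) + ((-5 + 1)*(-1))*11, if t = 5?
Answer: 616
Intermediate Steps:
(((6*6)*((1 + 5) + (t - 3)*5) + 2) - 6) + ((-5 + 1)*(-1))*11 = (((6*6)*((1 + 5) + (5 - 3)*5) + 2) - 6) + ((-5 + 1)*(-1))*11 = ((36*(6 + 2*5) + 2) - 6) - 4*(-1)*11 = ((36*(6 + 10) + 2) - 6) + 4*11 = ((36*16 + 2) - 6) + 44 = ((576 + 2) - 6) + 44 = (578 - 6) + 44 = 572 + 44 = 616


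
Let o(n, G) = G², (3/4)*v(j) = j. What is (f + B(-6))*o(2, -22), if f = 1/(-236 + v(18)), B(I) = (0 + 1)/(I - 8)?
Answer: -13673/371 ≈ -36.854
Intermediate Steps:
v(j) = 4*j/3
B(I) = 1/(-8 + I)
f = -1/212 (f = 1/(-236 + (4/3)*18) = 1/(-236 + 24) = 1/(-212) = -1/212 ≈ -0.0047170)
(f + B(-6))*o(2, -22) = (-1/212 + 1/(-8 - 6))*(-22)² = (-1/212 + 1/(-14))*484 = (-1/212 - 1/14)*484 = -113/1484*484 = -13673/371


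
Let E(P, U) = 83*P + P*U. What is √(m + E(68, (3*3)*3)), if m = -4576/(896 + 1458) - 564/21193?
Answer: 2*√9613457532999797/2267651 ≈ 86.476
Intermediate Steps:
m = -4468492/2267651 (m = -4576/2354 - 564*1/21193 = -4576*1/2354 - 564/21193 = -208/107 - 564/21193 = -4468492/2267651 ≈ -1.9705)
√(m + E(68, (3*3)*3)) = √(-4468492/2267651 + 68*(83 + (3*3)*3)) = √(-4468492/2267651 + 68*(83 + 9*3)) = √(-4468492/2267651 + 68*(83 + 27)) = √(-4468492/2267651 + 68*110) = √(-4468492/2267651 + 7480) = √(16957560988/2267651) = 2*√9613457532999797/2267651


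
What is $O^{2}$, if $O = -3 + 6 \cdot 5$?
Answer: $729$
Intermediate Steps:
$O = 27$ ($O = -3 + 30 = 27$)
$O^{2} = 27^{2} = 729$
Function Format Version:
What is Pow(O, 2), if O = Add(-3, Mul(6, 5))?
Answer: 729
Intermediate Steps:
O = 27 (O = Add(-3, 30) = 27)
Pow(O, 2) = Pow(27, 2) = 729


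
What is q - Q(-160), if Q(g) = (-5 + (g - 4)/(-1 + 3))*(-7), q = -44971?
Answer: -45580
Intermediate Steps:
Q(g) = 49 - 7*g/2 (Q(g) = (-5 + (-4 + g)/2)*(-7) = (-5 + (-4 + g)*(½))*(-7) = (-5 + (-2 + g/2))*(-7) = (-7 + g/2)*(-7) = 49 - 7*g/2)
q - Q(-160) = -44971 - (49 - 7/2*(-160)) = -44971 - (49 + 560) = -44971 - 1*609 = -44971 - 609 = -45580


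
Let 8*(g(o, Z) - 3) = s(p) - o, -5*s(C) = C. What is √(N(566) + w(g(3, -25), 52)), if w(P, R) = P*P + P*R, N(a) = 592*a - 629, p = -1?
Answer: √133835129/20 ≈ 578.44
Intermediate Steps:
s(C) = -C/5
g(o, Z) = 121/40 - o/8 (g(o, Z) = 3 + (-⅕*(-1) - o)/8 = 3 + (⅕ - o)/8 = 3 + (1/40 - o/8) = 121/40 - o/8)
N(a) = -629 + 592*a
w(P, R) = P² + P*R
√(N(566) + w(g(3, -25), 52)) = √((-629 + 592*566) + (121/40 - ⅛*3)*((121/40 - ⅛*3) + 52)) = √((-629 + 335072) + (121/40 - 3/8)*((121/40 - 3/8) + 52)) = √(334443 + 53*(53/20 + 52)/20) = √(334443 + (53/20)*(1093/20)) = √(334443 + 57929/400) = √(133835129/400) = √133835129/20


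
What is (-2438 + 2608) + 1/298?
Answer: 50661/298 ≈ 170.00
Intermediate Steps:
(-2438 + 2608) + 1/298 = 170 + 1/298 = 50661/298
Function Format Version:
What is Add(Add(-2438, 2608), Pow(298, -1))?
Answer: Rational(50661, 298) ≈ 170.00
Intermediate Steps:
Add(Add(-2438, 2608), Pow(298, -1)) = Add(170, Rational(1, 298)) = Rational(50661, 298)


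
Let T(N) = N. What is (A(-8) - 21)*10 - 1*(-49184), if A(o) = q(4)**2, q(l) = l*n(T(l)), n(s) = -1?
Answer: 49134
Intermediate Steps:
q(l) = -l (q(l) = l*(-1) = -l)
A(o) = 16 (A(o) = (-1*4)**2 = (-4)**2 = 16)
(A(-8) - 21)*10 - 1*(-49184) = (16 - 21)*10 - 1*(-49184) = -5*10 + 49184 = -50 + 49184 = 49134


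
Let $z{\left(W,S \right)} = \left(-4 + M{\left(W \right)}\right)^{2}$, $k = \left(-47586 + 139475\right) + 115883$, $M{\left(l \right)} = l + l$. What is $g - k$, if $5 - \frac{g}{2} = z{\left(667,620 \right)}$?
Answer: $-3745562$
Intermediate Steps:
$M{\left(l \right)} = 2 l$
$k = 207772$ ($k = 91889 + 115883 = 207772$)
$z{\left(W,S \right)} = \left(-4 + 2 W\right)^{2}$
$g = -3537790$ ($g = 10 - 2 \cdot 4 \left(-2 + 667\right)^{2} = 10 - 2 \cdot 4 \cdot 665^{2} = 10 - 2 \cdot 4 \cdot 442225 = 10 - 3537800 = -3537790$)
$g - k = -3537790 - 207772 = -3745562$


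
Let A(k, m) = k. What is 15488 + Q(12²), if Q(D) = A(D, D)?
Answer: 15632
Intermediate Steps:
Q(D) = D
15488 + Q(12²) = 15488 + 12² = 15488 + 144 = 15632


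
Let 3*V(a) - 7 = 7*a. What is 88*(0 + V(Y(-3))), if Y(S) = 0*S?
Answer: 616/3 ≈ 205.33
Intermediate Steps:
Y(S) = 0
V(a) = 7/3 + 7*a/3 (V(a) = 7/3 + (7*a)/3 = 7/3 + 7*a/3)
88*(0 + V(Y(-3))) = 88*(0 + (7/3 + (7/3)*0)) = 88*(0 + (7/3 + 0)) = 88*(0 + 7/3) = 88*(7/3) = 616/3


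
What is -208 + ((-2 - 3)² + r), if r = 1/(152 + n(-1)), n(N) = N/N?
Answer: -27998/153 ≈ -182.99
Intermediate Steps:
n(N) = 1
r = 1/153 (r = 1/(152 + 1) = 1/153 ≈ 0.0065359)
-208 + ((-2 - 3)² + r) = -208 + ((-2 - 3)² + 1/153) = -208 + ((-5)² + 1/153) = -208 + (25 + 1/153) = -208 + 3826/153 = -27998/153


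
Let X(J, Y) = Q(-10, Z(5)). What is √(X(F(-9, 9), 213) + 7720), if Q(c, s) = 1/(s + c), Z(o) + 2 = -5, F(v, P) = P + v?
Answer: √2231063/17 ≈ 87.863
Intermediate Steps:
Z(o) = -7 (Z(o) = -2 - 5 = -7)
Q(c, s) = 1/(c + s)
X(J, Y) = -1/17 (X(J, Y) = 1/(-10 - 7) = 1/(-17) = -1/17)
√(X(F(-9, 9), 213) + 7720) = √(-1/17 + 7720) = √(131239/17) = √2231063/17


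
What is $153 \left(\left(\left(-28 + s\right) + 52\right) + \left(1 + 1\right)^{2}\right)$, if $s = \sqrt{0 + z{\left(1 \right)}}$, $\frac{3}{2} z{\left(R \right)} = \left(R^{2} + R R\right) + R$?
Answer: $4284 + 153 \sqrt{2} \approx 4500.4$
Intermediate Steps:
$z{\left(R \right)} = \frac{2 R}{3} + \frac{4 R^{2}}{3}$ ($z{\left(R \right)} = \frac{2 \left(\left(R^{2} + R R\right) + R\right)}{3} = \frac{2 \left(\left(R^{2} + R^{2}\right) + R\right)}{3} = \frac{2 \left(2 R^{2} + R\right)}{3} = \frac{2 \left(R + 2 R^{2}\right)}{3} = \frac{2 R}{3} + \frac{4 R^{2}}{3}$)
$s = \sqrt{2}$ ($s = \sqrt{0 + \frac{2}{3} \cdot 1 \left(1 + 2 \cdot 1\right)} = \sqrt{0 + \frac{2}{3} \cdot 1 \left(1 + 2\right)} = \sqrt{0 + \frac{2}{3} \cdot 1 \cdot 3} = \sqrt{0 + 2} = \sqrt{2} \approx 1.4142$)
$153 \left(\left(\left(-28 + s\right) + 52\right) + \left(1 + 1\right)^{2}\right) = 153 \left(\left(\left(-28 + \sqrt{2}\right) + 52\right) + \left(1 + 1\right)^{2}\right) = 153 \left(\left(24 + \sqrt{2}\right) + 2^{2}\right) = 153 \left(\left(24 + \sqrt{2}\right) + 4\right) = 153 \left(28 + \sqrt{2}\right) = 4284 + 153 \sqrt{2}$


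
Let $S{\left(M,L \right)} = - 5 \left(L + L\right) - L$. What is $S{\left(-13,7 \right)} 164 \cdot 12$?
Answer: $-151536$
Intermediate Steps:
$S{\left(M,L \right)} = - 11 L$ ($S{\left(M,L \right)} = - 5 \cdot 2 L - L = - 10 L - L = - 11 L$)
$S{\left(-13,7 \right)} 164 \cdot 12 = \left(-11\right) 7 \cdot 164 \cdot 12 = \left(-77\right) 164 \cdot 12 = \left(-12628\right) 12 = -151536$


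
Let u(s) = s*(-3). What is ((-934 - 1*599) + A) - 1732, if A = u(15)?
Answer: -3310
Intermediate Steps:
u(s) = -3*s
A = -45 (A = -3*15 = -45)
((-934 - 1*599) + A) - 1732 = ((-934 - 1*599) - 45) - 1732 = ((-934 - 599) - 45) - 1732 = (-1533 - 45) - 1732 = -1578 - 1732 = -3310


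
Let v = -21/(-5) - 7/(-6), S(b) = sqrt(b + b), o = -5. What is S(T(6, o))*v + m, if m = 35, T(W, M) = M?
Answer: 35 + 161*I*sqrt(10)/30 ≈ 35.0 + 16.971*I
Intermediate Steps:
S(b) = sqrt(2)*sqrt(b) (S(b) = sqrt(2*b) = sqrt(2)*sqrt(b))
v = 161/30 (v = -21*(-1/5) - 7*(-1/6) = 21/5 + 7/6 = 161/30 ≈ 5.3667)
S(T(6, o))*v + m = (sqrt(2)*sqrt(-5))*(161/30) + 35 = (sqrt(2)*(I*sqrt(5)))*(161/30) + 35 = (I*sqrt(10))*(161/30) + 35 = 161*I*sqrt(10)/30 + 35 = 35 + 161*I*sqrt(10)/30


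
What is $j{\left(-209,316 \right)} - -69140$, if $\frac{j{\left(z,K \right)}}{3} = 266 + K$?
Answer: $70886$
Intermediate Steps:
$j{\left(z,K \right)} = 798 + 3 K$ ($j{\left(z,K \right)} = 3 \left(266 + K\right) = 798 + 3 K$)
$j{\left(-209,316 \right)} - -69140 = \left(798 + 3 \cdot 316\right) - -69140 = \left(798 + 948\right) + 69140 = 1746 + 69140 = 70886$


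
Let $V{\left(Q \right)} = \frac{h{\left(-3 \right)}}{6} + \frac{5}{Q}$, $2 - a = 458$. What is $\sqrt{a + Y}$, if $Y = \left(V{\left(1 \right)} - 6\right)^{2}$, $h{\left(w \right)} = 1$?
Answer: $\frac{i \sqrt{16391}}{6} \approx 21.338 i$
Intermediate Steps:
$a = -456$ ($a = 2 - 458 = -456$)
$V{\left(Q \right)} = \frac{1}{6} + \frac{5}{Q}$ ($V{\left(Q \right)} = 1 \cdot \frac{1}{6} + \frac{5}{Q} = \frac{1}{6} + \frac{5}{Q}$)
$Y = \frac{25}{36}$ ($Y = \left(\frac{30 + 1}{6 \cdot 1} - 6\right)^{2} = \left(\frac{1}{6} \cdot 1 \cdot 31 - 6\right)^{2} = \left(\frac{31}{6} - 6\right)^{2} = \left(- \frac{5}{6}\right)^{2} = \frac{25}{36} \approx 0.69444$)
$\sqrt{a + Y} = \sqrt{-456 + \frac{25}{36}} = \sqrt{- \frac{16391}{36}} = \frac{i \sqrt{16391}}{6}$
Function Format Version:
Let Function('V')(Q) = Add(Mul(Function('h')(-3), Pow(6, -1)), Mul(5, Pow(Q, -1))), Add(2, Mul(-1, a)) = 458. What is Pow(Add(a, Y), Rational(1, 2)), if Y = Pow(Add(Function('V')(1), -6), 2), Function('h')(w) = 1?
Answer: Mul(Rational(1, 6), I, Pow(16391, Rational(1, 2))) ≈ Mul(21.338, I)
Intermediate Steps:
a = -456 (a = Add(2, Mul(-1, 458)) = Add(2, -458) = -456)
Function('V')(Q) = Add(Rational(1, 6), Mul(5, Pow(Q, -1))) (Function('V')(Q) = Add(Mul(1, Pow(6, -1)), Mul(5, Pow(Q, -1))) = Add(Mul(1, Rational(1, 6)), Mul(5, Pow(Q, -1))) = Add(Rational(1, 6), Mul(5, Pow(Q, -1))))
Y = Rational(25, 36) (Y = Pow(Add(Mul(Rational(1, 6), Pow(1, -1), Add(30, 1)), -6), 2) = Pow(Add(Mul(Rational(1, 6), 1, 31), -6), 2) = Pow(Add(Rational(31, 6), -6), 2) = Pow(Rational(-5, 6), 2) = Rational(25, 36) ≈ 0.69444)
Pow(Add(a, Y), Rational(1, 2)) = Pow(Add(-456, Rational(25, 36)), Rational(1, 2)) = Pow(Rational(-16391, 36), Rational(1, 2)) = Mul(Rational(1, 6), I, Pow(16391, Rational(1, 2)))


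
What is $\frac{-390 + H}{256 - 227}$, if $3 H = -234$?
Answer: $- \frac{468}{29} \approx -16.138$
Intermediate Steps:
$H = -78$ ($H = \frac{1}{3} \left(-234\right) = -78$)
$\frac{-390 + H}{256 - 227} = \frac{-390 - 78}{256 - 227} = - \frac{468}{29}$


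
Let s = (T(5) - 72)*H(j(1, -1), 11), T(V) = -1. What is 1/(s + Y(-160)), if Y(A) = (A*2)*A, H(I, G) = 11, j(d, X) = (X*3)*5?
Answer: 1/50397 ≈ 1.9842e-5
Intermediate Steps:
j(d, X) = 15*X (j(d, X) = (3*X)*5 = 15*X)
Y(A) = 2*A² (Y(A) = (2*A)*A = 2*A²)
s = -803 (s = (-1 - 72)*11 = -73*11 = -803)
1/(s + Y(-160)) = 1/(-803 + 2*(-160)²) = 1/(-803 + 2*25600) = 1/(-803 + 51200) = 1/50397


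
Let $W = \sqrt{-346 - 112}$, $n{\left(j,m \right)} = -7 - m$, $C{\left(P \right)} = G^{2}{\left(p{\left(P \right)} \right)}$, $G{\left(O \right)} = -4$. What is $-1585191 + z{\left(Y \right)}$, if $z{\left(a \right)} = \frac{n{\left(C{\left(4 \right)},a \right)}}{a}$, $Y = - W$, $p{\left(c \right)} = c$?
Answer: $-1585192 - \frac{7 i \sqrt{458}}{458} \approx -1.5852 \cdot 10^{6} - 0.32709 i$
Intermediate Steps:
$C{\left(P \right)} = 16$ ($C{\left(P \right)} = \left(-4\right)^{2} = 16$)
$W = i \sqrt{458}$ ($W = \sqrt{-458} = i \sqrt{458} \approx 21.401 i$)
$Y = - i \sqrt{458} \approx - 21.401 i$
$z{\left(a \right)} = \frac{-7 - a}{a}$
$-1585191 + z{\left(Y \right)} = -1585191 + \frac{-7 - - i \sqrt{458}}{\left(-1\right) i \sqrt{458}} = -1585191 + \frac{i \sqrt{458}}{458} \left(-7 + i \sqrt{458}\right) = -1585191 + \frac{i \sqrt{458} \left(-7 + i \sqrt{458}\right)}{458}$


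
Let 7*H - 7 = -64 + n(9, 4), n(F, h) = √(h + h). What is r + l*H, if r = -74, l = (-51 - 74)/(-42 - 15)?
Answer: -643/7 + 250*√2/399 ≈ -90.971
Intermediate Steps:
n(F, h) = √2*√h (n(F, h) = √(2*h) = √2*√h)
l = 125/57 (l = -125/(-57) = -125*(-1/57) = 125/57 ≈ 2.1930)
H = -57/7 + 2*√2/7 (H = 1 + (-64 + √2*√4)/7 = 1 + (-64 + √2*2)/7 = 1 + (-64 + 2*√2)/7 = 1 + (-64/7 + 2*√2/7) = -57/7 + 2*√2/7 ≈ -7.7388)
r + l*H = -74 + 125*(-57/7 + 2*√2/7)/57 = -74 + (-125/7 + 250*√2/399) = -643/7 + 250*√2/399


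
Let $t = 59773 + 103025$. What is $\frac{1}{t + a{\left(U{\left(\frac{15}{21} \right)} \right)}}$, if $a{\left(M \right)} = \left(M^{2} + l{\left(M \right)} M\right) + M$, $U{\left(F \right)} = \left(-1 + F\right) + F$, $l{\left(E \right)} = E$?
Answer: $\frac{49}{7977141} \approx 6.1426 \cdot 10^{-6}$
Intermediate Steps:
$t = 162798$
$U{\left(F \right)} = -1 + 2 F$
$a{\left(M \right)} = M + 2 M^{2}$ ($a{\left(M \right)} = \left(M^{2} + M M\right) + M = \left(M^{2} + M^{2}\right) + M = 2 M^{2} + M = M + 2 M^{2}$)
$\frac{1}{t + a{\left(U{\left(\frac{15}{21} \right)} \right)}} = \frac{1}{162798 + \left(-1 + 2 \cdot \frac{15}{21}\right) \left(1 + 2 \left(-1 + 2 \cdot \frac{15}{21}\right)\right)} = \frac{1}{162798 + \left(-1 + 2 \cdot 15 \cdot \frac{1}{21}\right) \left(1 + 2 \left(-1 + 2 \cdot 15 \cdot \frac{1}{21}\right)\right)} = \frac{1}{162798 + \left(-1 + 2 \cdot \frac{5}{7}\right) \left(1 + 2 \left(-1 + 2 \cdot \frac{5}{7}\right)\right)} = \frac{1}{162798 + \left(-1 + \frac{10}{7}\right) \left(1 + 2 \left(-1 + \frac{10}{7}\right)\right)} = \frac{1}{162798 + \frac{3 \left(1 + 2 \cdot \frac{3}{7}\right)}{7}} = \frac{1}{162798 + \frac{3 \left(1 + \frac{6}{7}\right)}{7}} = \frac{1}{162798 + \frac{3}{7} \cdot \frac{13}{7}} = \frac{1}{162798 + \frac{39}{49}} = \frac{1}{\frac{7977141}{49}} = \frac{49}{7977141}$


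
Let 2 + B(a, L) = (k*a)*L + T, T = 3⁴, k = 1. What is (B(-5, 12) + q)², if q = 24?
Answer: 1849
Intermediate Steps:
T = 81
B(a, L) = 79 + L*a (B(a, L) = -2 + ((1*a)*L + 81) = -2 + (a*L + 81) = -2 + (L*a + 81) = -2 + (81 + L*a) = 79 + L*a)
(B(-5, 12) + q)² = ((79 + 12*(-5)) + 24)² = ((79 - 60) + 24)² = (19 + 24)² = 43² = 1849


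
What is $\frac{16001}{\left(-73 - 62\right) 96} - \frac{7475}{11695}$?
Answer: $- \frac{56801539}{30313440} \approx -1.8738$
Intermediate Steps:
$\frac{16001}{\left(-73 - 62\right) 96} - \frac{7475}{11695} = \frac{16001}{\left(-135\right) 96} - \frac{1495}{2339} = \frac{16001}{-12960} - \frac{1495}{2339} = 16001 \left(- \frac{1}{12960}\right) - \frac{1495}{2339} = - \frac{16001}{12960} - \frac{1495}{2339} = - \frac{56801539}{30313440}$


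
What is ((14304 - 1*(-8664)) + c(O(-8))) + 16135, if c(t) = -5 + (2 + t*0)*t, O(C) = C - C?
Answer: 39098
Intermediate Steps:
O(C) = 0
c(t) = -5 + 2*t (c(t) = -5 + (2 + 0)*t = -5 + 2*t)
((14304 - 1*(-8664)) + c(O(-8))) + 16135 = ((14304 - 1*(-8664)) + (-5 + 2*0)) + 16135 = ((14304 + 8664) + (-5 + 0)) + 16135 = (22968 - 5) + 16135 = 22963 + 16135 = 39098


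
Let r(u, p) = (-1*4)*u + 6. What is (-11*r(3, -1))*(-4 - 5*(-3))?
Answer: 726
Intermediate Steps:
r(u, p) = 6 - 4*u (r(u, p) = -4*u + 6 = 6 - 4*u)
(-11*r(3, -1))*(-4 - 5*(-3)) = (-11*(6 - 4*3))*(-4 - 5*(-3)) = (-11*(6 - 12))*(-4 + 15) = -11*(-6)*11 = 66*11 = 726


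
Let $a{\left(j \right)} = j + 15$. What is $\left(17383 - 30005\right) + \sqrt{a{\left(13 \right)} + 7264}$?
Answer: $-12622 + 2 \sqrt{1823} \approx -12537.0$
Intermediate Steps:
$a{\left(j \right)} = 15 + j$
$\left(17383 - 30005\right) + \sqrt{a{\left(13 \right)} + 7264} = \left(17383 - 30005\right) + \sqrt{\left(15 + 13\right) + 7264} = -12622 + \sqrt{28 + 7264} = -12622 + \sqrt{7292} = -12622 + 2 \sqrt{1823}$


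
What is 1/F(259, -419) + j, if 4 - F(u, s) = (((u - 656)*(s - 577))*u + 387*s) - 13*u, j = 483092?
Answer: 49394313520927/102246184 ≈ 4.8309e+5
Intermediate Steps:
F(u, s) = 4 - 387*s + 13*u - u*(-656 + u)*(-577 + s) (F(u, s) = 4 - ((((u - 656)*(s - 577))*u + 387*s) - 13*u) = 4 - ((((-656 + u)*(-577 + s))*u + 387*s) - 13*u) = 4 - ((u*(-656 + u)*(-577 + s) + 387*s) - 13*u) = 4 - ((387*s + u*(-656 + u)*(-577 + s)) - 13*u) = 4 - (-13*u + 387*s + u*(-656 + u)*(-577 + s)) = 4 + (-387*s + 13*u - u*(-656 + u)*(-577 + s)) = 4 - 387*s + 13*u - u*(-656 + u)*(-577 + s))
1/F(259, -419) + j = 1/(4 - 378499*259 - 387*(-419) + 577*259**2 - 1*(-419)*259**2 + 656*(-419)*259) + 483092 = 1/(4 - 98031241 + 162153 + 577*67081 - 1*(-419)*67081 - 71189776) + 483092 = 1/(4 - 98031241 + 162153 + 38705737 + 28106939 - 71189776) + 483092 = 1/(-102246184) + 483092 = -1/102246184 + 483092 = 49394313520927/102246184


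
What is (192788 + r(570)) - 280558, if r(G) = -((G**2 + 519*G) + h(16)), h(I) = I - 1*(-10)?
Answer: -708526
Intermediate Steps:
h(I) = 10 + I (h(I) = I + 10 = 10 + I)
r(G) = -26 - G**2 - 519*G (r(G) = -((G**2 + 519*G) + (10 + 16)) = -((G**2 + 519*G) + 26) = -(26 + G**2 + 519*G) = -26 - G**2 - 519*G)
(192788 + r(570)) - 280558 = (192788 + (-26 - 1*570**2 - 519*570)) - 280558 = (192788 + (-26 - 1*324900 - 295830)) - 280558 = (192788 + (-26 - 324900 - 295830)) - 280558 = (192788 - 620756) - 280558 = -427968 - 280558 = -708526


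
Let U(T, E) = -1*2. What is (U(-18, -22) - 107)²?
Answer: 11881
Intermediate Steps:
U(T, E) = -2
(U(-18, -22) - 107)² = (-2 - 107)² = (-109)² = 11881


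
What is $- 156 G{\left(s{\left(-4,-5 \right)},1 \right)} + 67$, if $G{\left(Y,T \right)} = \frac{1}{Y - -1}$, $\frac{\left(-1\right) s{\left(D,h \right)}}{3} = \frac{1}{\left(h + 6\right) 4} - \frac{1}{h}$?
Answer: $\frac{3589}{7} \approx 512.71$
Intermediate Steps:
$s{\left(D,h \right)} = \frac{3}{h} - \frac{3}{4 \left(6 + h\right)}$ ($s{\left(D,h \right)} = - 3 \left(\frac{1}{\left(h + 6\right) 4} - \frac{1}{h}\right) = - 3 \left(\frac{1}{6 + h} \frac{1}{4} - \frac{1}{h}\right) = - 3 \left(\frac{1}{4 \left(6 + h\right)} - \frac{1}{h}\right) = - 3 \left(- \frac{1}{h} + \frac{1}{4 \left(6 + h\right)}\right) = \frac{3}{h} - \frac{3}{4 \left(6 + h\right)}$)
$G{\left(Y,T \right)} = \frac{1}{1 + Y}$ ($G{\left(Y,T \right)} = \frac{1}{Y + 1} = \frac{1}{1 + Y}$)
$- 156 G{\left(s{\left(-4,-5 \right)},1 \right)} + 67 = - \frac{156}{1 + \frac{9 \left(8 - 5\right)}{4 \left(-5\right) \left(6 - 5\right)}} + 67 = - \frac{156}{1 + \frac{9}{4} \left(- \frac{1}{5}\right) 1^{-1} \cdot 3} + 67 = - \frac{156}{1 + \frac{9}{4} \left(- \frac{1}{5}\right) 1 \cdot 3} + 67 = - \frac{156}{1 - \frac{27}{20}} + 67 = - \frac{156}{- \frac{7}{20}} + 67 = \left(-156\right) \left(- \frac{20}{7}\right) + 67 = \frac{3120}{7} + 67 = \frac{3589}{7}$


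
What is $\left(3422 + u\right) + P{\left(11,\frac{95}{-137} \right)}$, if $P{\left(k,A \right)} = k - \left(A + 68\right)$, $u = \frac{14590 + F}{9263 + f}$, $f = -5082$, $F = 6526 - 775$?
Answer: $\frac{1930645817}{572797} \approx 3370.6$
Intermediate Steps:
$F = 5751$
$u = \frac{20341}{4181}$ ($u = \frac{14590 + 5751}{9263 - 5082} = \frac{20341}{4181} \approx 4.8651$)
$P{\left(k,A \right)} = -68 + k - A$ ($P{\left(k,A \right)} = k - \left(68 + A\right) = -68 + k - A$)
$\left(3422 + u\right) + P{\left(11,\frac{95}{-137} \right)} = \left(3422 + \frac{20341}{4181}\right) - \left(57 - \frac{95}{137}\right) = \frac{14327723}{4181} - \left(57 - \frac{95}{137}\right) = \frac{14327723}{4181} - \frac{7714}{137} = \frac{1930645817}{572797}$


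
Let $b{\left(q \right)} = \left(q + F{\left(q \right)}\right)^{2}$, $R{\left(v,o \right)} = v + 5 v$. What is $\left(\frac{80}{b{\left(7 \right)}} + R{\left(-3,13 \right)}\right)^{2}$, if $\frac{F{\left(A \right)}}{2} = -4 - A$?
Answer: $\frac{630436}{2025} \approx 311.33$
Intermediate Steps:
$R{\left(v,o \right)} = 6 v$
$F{\left(A \right)} = -8 - 2 A$ ($F{\left(A \right)} = 2 \left(-4 - A\right) = -8 - 2 A$)
$b{\left(q \right)} = \left(-8 - q\right)^{2}$ ($b{\left(q \right)} = \left(q - \left(8 + 2 q\right)\right)^{2} = \left(-8 - q\right)^{2}$)
$\left(\frac{80}{b{\left(7 \right)}} + R{\left(-3,13 \right)}\right)^{2} = \left(\frac{80}{\left(8 + 7\right)^{2}} + 6 \left(-3\right)\right)^{2} = \left(\frac{80}{15^{2}} - 18\right)^{2} = \left(\frac{80}{225} - 18\right)^{2} = \left(80 \cdot \frac{1}{225} - 18\right)^{2} = \left(\frac{16}{45} - 18\right)^{2} = \left(- \frac{794}{45}\right)^{2} = \frac{630436}{2025}$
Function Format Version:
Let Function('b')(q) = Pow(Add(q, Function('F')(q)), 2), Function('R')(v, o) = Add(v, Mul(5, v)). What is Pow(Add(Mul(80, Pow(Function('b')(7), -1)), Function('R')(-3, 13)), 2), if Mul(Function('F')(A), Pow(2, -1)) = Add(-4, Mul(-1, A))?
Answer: Rational(630436, 2025) ≈ 311.33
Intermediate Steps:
Function('R')(v, o) = Mul(6, v)
Function('F')(A) = Add(-8, Mul(-2, A)) (Function('F')(A) = Mul(2, Add(-4, Mul(-1, A))) = Add(-8, Mul(-2, A)))
Function('b')(q) = Pow(Add(-8, Mul(-1, q)), 2) (Function('b')(q) = Pow(Add(q, Add(-8, Mul(-2, q))), 2) = Pow(Add(-8, Mul(-1, q)), 2))
Pow(Add(Mul(80, Pow(Function('b')(7), -1)), Function('R')(-3, 13)), 2) = Pow(Add(Mul(80, Pow(Pow(Add(8, 7), 2), -1)), Mul(6, -3)), 2) = Pow(Add(Mul(80, Pow(Pow(15, 2), -1)), -18), 2) = Pow(Add(Mul(80, Pow(225, -1)), -18), 2) = Pow(Add(Mul(80, Rational(1, 225)), -18), 2) = Pow(Add(Rational(16, 45), -18), 2) = Pow(Rational(-794, 45), 2) = Rational(630436, 2025)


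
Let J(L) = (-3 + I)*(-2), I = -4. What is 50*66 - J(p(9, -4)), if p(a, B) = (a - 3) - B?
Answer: 3286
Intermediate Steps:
p(a, B) = -3 + a - B (p(a, B) = (-3 + a) - B = -3 + a - B)
J(L) = 14 (J(L) = (-3 - 4)*(-2) = -7*(-2) = 14)
50*66 - J(p(9, -4)) = 50*66 - 1*14 = 3300 - 14 = 3286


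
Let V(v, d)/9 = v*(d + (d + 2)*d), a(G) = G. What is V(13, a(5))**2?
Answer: 21902400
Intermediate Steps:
V(v, d) = 9*v*(d + d*(2 + d)) (V(v, d) = 9*(v*(d + (d + 2)*d)) = 9*(v*(d + (2 + d)*d)) = 9*(v*(d + d*(2 + d))) = 9*v*(d + d*(2 + d)))
V(13, a(5))**2 = (9*5*13*(3 + 5))**2 = (9*5*13*8)**2 = 4680**2 = 21902400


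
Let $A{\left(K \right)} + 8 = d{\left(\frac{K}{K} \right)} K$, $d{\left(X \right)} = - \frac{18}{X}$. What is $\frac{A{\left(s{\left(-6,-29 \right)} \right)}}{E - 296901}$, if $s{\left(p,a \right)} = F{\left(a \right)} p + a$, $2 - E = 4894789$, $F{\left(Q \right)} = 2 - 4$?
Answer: $- \frac{149}{2595844} \approx -5.7399 \cdot 10^{-5}$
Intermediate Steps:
$F{\left(Q \right)} = -2$
$E = -4894787$ ($E = 2 - 4894789 = -4894787$)
$s{\left(p,a \right)} = a - 2 p$ ($s{\left(p,a \right)} = - 2 p + a = a - 2 p$)
$A{\left(K \right)} = -8 - 18 K$ ($A{\left(K \right)} = -8 + - \frac{18}{K \frac{1}{K}} K = -8 + - \frac{18}{1} K = -8 + \left(-18\right) 1 K = -8 - 18 K$)
$\frac{A{\left(s{\left(-6,-29 \right)} \right)}}{E - 296901} = \frac{-8 - 18 \left(-29 - -12\right)}{-4894787 - 296901} = \frac{-8 - 18 \left(-29 + 12\right)}{-4894787 - 296901} = \frac{-8 - -306}{-5191688} = \left(-8 + 306\right) \left(- \frac{1}{5191688}\right) = 298 \left(- \frac{1}{5191688}\right) = - \frac{149}{2595844}$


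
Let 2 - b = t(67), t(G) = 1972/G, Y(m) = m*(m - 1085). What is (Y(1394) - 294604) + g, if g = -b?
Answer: 9123352/67 ≈ 1.3617e+5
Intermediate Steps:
Y(m) = m*(-1085 + m)
b = -1838/67 (b = 2 - 1972/67 = -1838/67 ≈ -27.433)
g = 1838/67 (g = -1*(-1838/67) = 1838/67 ≈ 27.433)
(Y(1394) - 294604) + g = (1394*(-1085 + 1394) - 294604) + 1838/67 = (1394*309 - 294604) + 1838/67 = (430746 - 294604) + 1838/67 = 136142 + 1838/67 = 9123352/67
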